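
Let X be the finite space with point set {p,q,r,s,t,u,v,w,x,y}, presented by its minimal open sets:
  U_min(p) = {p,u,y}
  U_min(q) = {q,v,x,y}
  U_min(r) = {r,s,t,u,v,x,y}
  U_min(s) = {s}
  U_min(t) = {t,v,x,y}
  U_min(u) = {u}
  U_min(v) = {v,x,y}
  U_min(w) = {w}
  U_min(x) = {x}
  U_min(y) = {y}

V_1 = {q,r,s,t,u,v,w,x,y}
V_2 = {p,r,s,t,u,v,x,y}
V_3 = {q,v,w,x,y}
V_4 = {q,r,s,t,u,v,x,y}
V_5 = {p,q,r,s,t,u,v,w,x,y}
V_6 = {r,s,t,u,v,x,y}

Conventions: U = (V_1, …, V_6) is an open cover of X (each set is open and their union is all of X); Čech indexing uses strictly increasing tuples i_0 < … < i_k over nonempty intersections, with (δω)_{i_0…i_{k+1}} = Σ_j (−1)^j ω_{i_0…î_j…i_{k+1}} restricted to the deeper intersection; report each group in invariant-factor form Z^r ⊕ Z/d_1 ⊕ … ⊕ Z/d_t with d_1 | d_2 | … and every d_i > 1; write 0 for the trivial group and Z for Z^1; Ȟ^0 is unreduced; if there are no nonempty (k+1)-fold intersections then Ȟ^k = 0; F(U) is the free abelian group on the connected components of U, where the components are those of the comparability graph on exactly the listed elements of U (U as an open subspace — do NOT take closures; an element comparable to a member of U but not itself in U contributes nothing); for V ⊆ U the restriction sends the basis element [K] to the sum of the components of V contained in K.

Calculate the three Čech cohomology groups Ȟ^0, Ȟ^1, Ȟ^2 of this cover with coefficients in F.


Ȟ^0 ≅ Z^2; Ȟ^1 ≅ 0; Ȟ^2 ≅ 0

intersection data:
  V12={r,s,t,u,v,x,y} V13={q,v,w,x,y} V14={q,r,s,t,u,v,x,y} V15={q,r,s,t,u,v,w,x,y} V16={r,s,t,u,v,x,y} V23={v,x,y} V24={r,s,t,u,v,x,y} V25={p,r,s,t,u,v,x,y} V26={r,s,t,u,v,x,y} V34={q,v,x,y} V35={q,v,w,x,y} V36={v,x,y} V45={q,r,s,t,u,v,x,y} V46={r,s,t,u,v,x,y} V56={r,s,t,u,v,x,y}
  V123={v,x,y} V124={r,s,t,u,v,x,y} V125={r,s,t,u,v,x,y} V126={r,s,t,u,v,x,y} V134={q,v,x,y} V135={q,v,w,x,y} V136={v,x,y} V145={q,r,s,t,u,v,x,y} V146={r,s,t,u,v,x,y} V156={r,s,t,u,v,x,y} V234={v,x,y} V235={v,x,y} V236={v,x,y} V245={r,s,t,u,v,x,y} V246={r,s,t,u,v,x,y} V256={r,s,t,u,v,x,y} V345={q,v,x,y} V346={v,x,y} V356={v,x,y} V456={r,s,t,u,v,x,y}
  V1234={v,x,y} V1235={v,x,y} V1236={v,x,y} V1245={r,s,t,u,v,x,y} V1246={r,s,t,u,v,x,y} V1256={r,s,t,u,v,x,y} V1345={q,v,x,y} V1346={v,x,y} V1356={v,x,y} V1456={r,s,t,u,v,x,y} V2345={v,x,y} V2346={v,x,y} V2356={v,x,y} V2456={r,s,t,u,v,x,y} V3456={v,x,y}
  V12345={v,x,y} V12346={v,x,y} V12356={v,x,y} V12456={r,s,t,u,v,x,y} V13456={v,x,y} V23456={v,x,y}
  V123456={v,x,y}
components per intersection:
  V1: {q,r,s,t,u,v,x,y} {w}
  V2: {p,r,s,t,u,v,x,y}
  V3: {q,v,x,y} {w}
  V4: {q,r,s,t,u,v,x,y}
  V5: {p,q,r,s,t,u,v,x,y} {w}
  V6: {r,s,t,u,v,x,y}
  V12: {r,s,t,u,v,x,y}
  V13: {q,v,x,y} {w}
  V14: {q,r,s,t,u,v,x,y}
  V15: {q,r,s,t,u,v,x,y} {w}
  V16: {r,s,t,u,v,x,y}
  V23: {v,x,y}
  V24: {r,s,t,u,v,x,y}
  V25: {p,r,s,t,u,v,x,y}
  V26: {r,s,t,u,v,x,y}
  V34: {q,v,x,y}
  V35: {q,v,x,y} {w}
  V36: {v,x,y}
  V45: {q,r,s,t,u,v,x,y}
  V46: {r,s,t,u,v,x,y}
  V56: {r,s,t,u,v,x,y}
  V123: {v,x,y}
  V124: {r,s,t,u,v,x,y}
  V125: {r,s,t,u,v,x,y}
  V126: {r,s,t,u,v,x,y}
  V134: {q,v,x,y}
  V135: {q,v,x,y} {w}
  V136: {v,x,y}
  V145: {q,r,s,t,u,v,x,y}
  V146: {r,s,t,u,v,x,y}
  V156: {r,s,t,u,v,x,y}
  V234: {v,x,y}
  V235: {v,x,y}
  V236: {v,x,y}
  V245: {r,s,t,u,v,x,y}
  V246: {r,s,t,u,v,x,y}
  V256: {r,s,t,u,v,x,y}
  V345: {q,v,x,y}
  V346: {v,x,y}
  V356: {v,x,y}
  V456: {r,s,t,u,v,x,y}
  V1234: {v,x,y}
  V1235: {v,x,y}
  V1236: {v,x,y}
  V1245: {r,s,t,u,v,x,y}
  V1246: {r,s,t,u,v,x,y}
  V1256: {r,s,t,u,v,x,y}
  V1345: {q,v,x,y}
  V1346: {v,x,y}
  V1356: {v,x,y}
  V1456: {r,s,t,u,v,x,y}
  V2345: {v,x,y}
  V2346: {v,x,y}
  V2356: {v,x,y}
  V2456: {r,s,t,u,v,x,y}
  V3456: {v,x,y}
  V12345: {v,x,y}
  V12346: {v,x,y}
  V12356: {v,x,y}
  V12456: {r,s,t,u,v,x,y}
  V13456: {v,x,y}
  V23456: {v,x,y}
  V123456: {v,x,y}
C dims 9,18,21,15; δ0: rk 7, SNF 1^7; δ1: rk 11, SNF 1^11; δ2: rk 10, SNF 1^10
Ȟ^0 = (9 − 7) − 0 = 2, so Ȟ^0 ≅ Z^2
Ȟ^1 = (18 − 11) − 7 = 0, so Ȟ^1 ≅ 0
Ȟ^2 = (21 − 10) − 11 = 0, so Ȟ^2 ≅ 0


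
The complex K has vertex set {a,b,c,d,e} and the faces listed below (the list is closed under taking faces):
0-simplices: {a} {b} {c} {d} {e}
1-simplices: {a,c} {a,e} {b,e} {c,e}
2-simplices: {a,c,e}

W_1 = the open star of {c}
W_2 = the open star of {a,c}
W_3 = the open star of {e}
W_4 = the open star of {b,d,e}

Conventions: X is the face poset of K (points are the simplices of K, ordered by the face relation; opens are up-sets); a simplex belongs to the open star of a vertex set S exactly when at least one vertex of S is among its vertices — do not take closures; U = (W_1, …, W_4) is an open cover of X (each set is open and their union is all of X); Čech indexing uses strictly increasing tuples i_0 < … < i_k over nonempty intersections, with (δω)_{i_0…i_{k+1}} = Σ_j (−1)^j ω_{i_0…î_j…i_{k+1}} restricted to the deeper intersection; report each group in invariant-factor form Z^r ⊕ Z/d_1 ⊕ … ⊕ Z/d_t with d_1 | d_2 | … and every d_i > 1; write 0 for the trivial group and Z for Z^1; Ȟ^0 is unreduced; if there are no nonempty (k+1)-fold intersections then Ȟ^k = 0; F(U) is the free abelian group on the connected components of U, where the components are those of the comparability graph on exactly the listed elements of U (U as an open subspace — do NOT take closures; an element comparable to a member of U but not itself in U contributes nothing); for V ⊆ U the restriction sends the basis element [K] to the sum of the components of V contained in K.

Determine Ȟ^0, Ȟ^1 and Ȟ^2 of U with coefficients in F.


nerve simplices:
  W1={{c},{a,c},{c,e},{a,c,e}} W2={{a},{c},{a,c},{a,e},{c,e},{a,c,e}} W3={{e},{a,e},{b,e},{c,e},{a,c,e}} W4={{b},{d},{e},{a,e},{b,e},{c,e},{a,c,e}}
  W12={{c},{a,c},{c,e},{a,c,e}} W13={{c,e},{a,c,e}} W14={{c,e},{a,c,e}} W23={{a,e},{c,e},{a,c,e}} W24={{a,e},{c,e},{a,c,e}} W34={{e},{a,e},{b,e},{c,e},{a,c,e}}
  W123={{c,e},{a,c,e}} W124={{c,e},{a,c,e}} W134={{c,e},{a,c,e}} W234={{a,e},{c,e},{a,c,e}}
  W1234={{c,e},{a,c,e}}
components per intersection:
  W1: {{c},{a,c},{c,e},{a,c,e}}
  W2: {{a},{c},{a,c},{a,e},{c,e},{a,c,e}}
  W3: {{e},{a,e},{b,e},{c,e},{a,c,e}}
  W4: {{b},{e},{a,e},{b,e},{c,e},{a,c,e}} {{d}}
  W12: {{c},{a,c},{c,e},{a,c,e}}
  W13: {{c,e},{a,c,e}}
  W14: {{c,e},{a,c,e}}
  W23: {{a,e},{c,e},{a,c,e}}
  W24: {{a,e},{c,e},{a,c,e}}
  W34: {{e},{a,e},{b,e},{c,e},{a,c,e}}
  W123: {{c,e},{a,c,e}}
  W124: {{c,e},{a,c,e}}
  W134: {{c,e},{a,c,e}}
  W234: {{a,e},{c,e},{a,c,e}}
  W1234: {{c,e},{a,c,e}}
C dims 5,6,4,1; δ0: rk 3, SNF 1^3; δ1: rk 3, SNF 1^3; δ2: rk 1, SNF 1^1
degree 0: 5−3−0 = 2 → Ȟ^0 ≅ Z^2
degree 1: 6−3−3 = 0 → Ȟ^1 ≅ 0
degree 2: 4−1−3 = 0 → Ȟ^2 ≅ 0

Ȟ^0(U;F) ≅ Z^2, Ȟ^1(U;F) ≅ 0, Ȟ^2(U;F) ≅ 0


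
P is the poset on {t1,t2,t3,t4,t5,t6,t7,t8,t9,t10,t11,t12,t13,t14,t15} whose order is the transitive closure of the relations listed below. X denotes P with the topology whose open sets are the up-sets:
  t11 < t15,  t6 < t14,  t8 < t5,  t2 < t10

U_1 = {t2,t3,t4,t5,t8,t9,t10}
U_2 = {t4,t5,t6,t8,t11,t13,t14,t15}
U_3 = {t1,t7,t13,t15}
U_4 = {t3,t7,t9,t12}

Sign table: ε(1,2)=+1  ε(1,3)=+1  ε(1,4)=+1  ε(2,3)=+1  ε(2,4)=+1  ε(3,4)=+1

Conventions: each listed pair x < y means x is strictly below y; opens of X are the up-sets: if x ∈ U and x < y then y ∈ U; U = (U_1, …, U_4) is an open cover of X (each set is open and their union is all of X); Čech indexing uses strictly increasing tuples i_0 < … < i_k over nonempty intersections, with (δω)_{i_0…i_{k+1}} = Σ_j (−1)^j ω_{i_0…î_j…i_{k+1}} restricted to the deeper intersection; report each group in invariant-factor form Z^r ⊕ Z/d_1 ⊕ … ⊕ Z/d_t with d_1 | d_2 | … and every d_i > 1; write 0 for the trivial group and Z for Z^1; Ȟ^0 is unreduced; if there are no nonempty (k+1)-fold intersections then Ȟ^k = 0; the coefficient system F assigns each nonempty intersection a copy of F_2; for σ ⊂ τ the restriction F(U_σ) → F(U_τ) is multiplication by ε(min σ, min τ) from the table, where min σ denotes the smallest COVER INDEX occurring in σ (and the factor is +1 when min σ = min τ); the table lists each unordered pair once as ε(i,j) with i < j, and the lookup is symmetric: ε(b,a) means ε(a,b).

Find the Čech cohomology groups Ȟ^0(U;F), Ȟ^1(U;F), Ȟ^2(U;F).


nonempty overlaps:
  U12={t4,t5,t8} U14={t3,t9} U23={t13,t15} U34={t7}
C dims 4,4; δ0: rk_F2 3
degree 0: 4−3−0 = 1 → Ȟ^0 ≅ Z/2
degree 1: 4−0−3 = 1 → Ȟ^1 ≅ Z/2
degree 2: 0−0−0 = 0 → Ȟ^2 ≅ 0

Ȟ^0 = Z/2, Ȟ^1 = Z/2 and Ȟ^2 = 0


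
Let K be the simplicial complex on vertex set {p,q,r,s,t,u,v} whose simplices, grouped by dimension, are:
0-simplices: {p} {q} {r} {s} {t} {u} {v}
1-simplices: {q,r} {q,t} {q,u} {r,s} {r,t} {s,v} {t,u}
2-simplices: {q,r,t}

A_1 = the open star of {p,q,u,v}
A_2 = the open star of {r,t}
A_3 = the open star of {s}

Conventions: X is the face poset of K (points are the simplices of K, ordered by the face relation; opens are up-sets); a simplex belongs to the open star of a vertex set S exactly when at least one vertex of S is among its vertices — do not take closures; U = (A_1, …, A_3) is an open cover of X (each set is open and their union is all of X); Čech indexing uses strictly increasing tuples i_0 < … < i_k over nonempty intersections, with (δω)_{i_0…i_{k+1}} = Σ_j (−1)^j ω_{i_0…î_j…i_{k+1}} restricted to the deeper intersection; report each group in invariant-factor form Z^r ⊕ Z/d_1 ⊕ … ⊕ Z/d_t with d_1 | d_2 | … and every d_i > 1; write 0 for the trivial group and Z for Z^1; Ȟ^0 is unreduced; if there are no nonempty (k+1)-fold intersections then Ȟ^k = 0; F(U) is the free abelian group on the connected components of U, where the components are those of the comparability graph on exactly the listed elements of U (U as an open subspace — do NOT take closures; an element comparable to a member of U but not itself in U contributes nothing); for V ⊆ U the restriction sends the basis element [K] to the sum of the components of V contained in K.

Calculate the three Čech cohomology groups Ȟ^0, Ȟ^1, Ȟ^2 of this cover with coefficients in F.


intersection data:
  A1={{p},{q},{u},{v},{q,r},{q,t},{q,u},{s,v},{t,u},{q,r,t}} A2={{r},{t},{q,r},{q,t},{r,s},{r,t},{t,u},{q,r,t}} A3={{s},{r,s},{s,v}}
  A12={{q,r},{q,t},{t,u},{q,r,t}} A13={{s,v}} A23={{r,s}}
components per intersection:
  A1: {{p}} {{q},{u},{q,r},{q,t},{q,u},{t,u},{q,r,t}} {{v},{s,v}}
  A2: {{r},{t},{q,r},{q,t},{r,s},{r,t},{t,u},{q,r,t}}
  A3: {{s},{r,s},{s,v}}
  A12: {{q,r},{q,t},{q,r,t}} {{t,u}}
  A13: {{s,v}}
  A23: {{r,s}}
C dims 5,4; δ0: rk 3, SNF 1^3
Ȟ^0 = (5 − 3) − 0 = 2, so Ȟ^0 ≅ Z^2
Ȟ^1 = (4 − 0) − 3 = 1, so Ȟ^1 ≅ Z
Ȟ^2 = (0 − 0) − 0 = 0, so Ȟ^2 ≅ 0

Ȟ^0(U;F) ≅ Z^2; Ȟ^1(U;F) ≅ Z; Ȟ^2(U;F) ≅ 0


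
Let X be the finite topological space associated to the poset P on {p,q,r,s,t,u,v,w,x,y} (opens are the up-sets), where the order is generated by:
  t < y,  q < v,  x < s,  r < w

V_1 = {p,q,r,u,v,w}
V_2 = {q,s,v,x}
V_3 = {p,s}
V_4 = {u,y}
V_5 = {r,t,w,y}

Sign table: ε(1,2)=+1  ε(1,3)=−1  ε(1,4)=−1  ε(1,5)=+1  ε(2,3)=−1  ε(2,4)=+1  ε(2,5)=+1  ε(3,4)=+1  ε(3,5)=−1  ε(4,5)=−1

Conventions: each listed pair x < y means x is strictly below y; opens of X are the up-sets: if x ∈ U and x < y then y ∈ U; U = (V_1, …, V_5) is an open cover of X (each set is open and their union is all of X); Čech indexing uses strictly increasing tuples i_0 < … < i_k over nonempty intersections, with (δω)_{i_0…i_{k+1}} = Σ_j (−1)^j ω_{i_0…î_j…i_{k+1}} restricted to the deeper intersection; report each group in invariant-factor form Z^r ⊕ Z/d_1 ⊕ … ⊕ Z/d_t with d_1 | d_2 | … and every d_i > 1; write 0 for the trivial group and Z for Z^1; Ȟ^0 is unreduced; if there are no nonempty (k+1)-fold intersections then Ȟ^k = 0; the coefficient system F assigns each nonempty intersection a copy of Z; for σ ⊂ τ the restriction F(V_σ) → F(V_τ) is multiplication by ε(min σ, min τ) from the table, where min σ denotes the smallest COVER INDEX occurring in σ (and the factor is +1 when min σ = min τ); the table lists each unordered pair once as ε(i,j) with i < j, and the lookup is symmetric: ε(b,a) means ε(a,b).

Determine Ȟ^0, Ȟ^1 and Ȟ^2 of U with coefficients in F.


Ȟ^0 ≅ Z, Ȟ^1 ≅ Z^2, Ȟ^2 ≅ 0

nerve simplices:
  V12={q,v} V13={p} V14={u} V15={r,w} V23={s} V45={y}
C dims 5,6; δ0: rk 4, SNF 1^4
degree 0: 5−4−0 = 1 → Ȟ^0 ≅ Z
degree 1: 6−0−4 = 2 → Ȟ^1 ≅ Z^2
degree 2: 0−0−0 = 0 → Ȟ^2 ≅ 0


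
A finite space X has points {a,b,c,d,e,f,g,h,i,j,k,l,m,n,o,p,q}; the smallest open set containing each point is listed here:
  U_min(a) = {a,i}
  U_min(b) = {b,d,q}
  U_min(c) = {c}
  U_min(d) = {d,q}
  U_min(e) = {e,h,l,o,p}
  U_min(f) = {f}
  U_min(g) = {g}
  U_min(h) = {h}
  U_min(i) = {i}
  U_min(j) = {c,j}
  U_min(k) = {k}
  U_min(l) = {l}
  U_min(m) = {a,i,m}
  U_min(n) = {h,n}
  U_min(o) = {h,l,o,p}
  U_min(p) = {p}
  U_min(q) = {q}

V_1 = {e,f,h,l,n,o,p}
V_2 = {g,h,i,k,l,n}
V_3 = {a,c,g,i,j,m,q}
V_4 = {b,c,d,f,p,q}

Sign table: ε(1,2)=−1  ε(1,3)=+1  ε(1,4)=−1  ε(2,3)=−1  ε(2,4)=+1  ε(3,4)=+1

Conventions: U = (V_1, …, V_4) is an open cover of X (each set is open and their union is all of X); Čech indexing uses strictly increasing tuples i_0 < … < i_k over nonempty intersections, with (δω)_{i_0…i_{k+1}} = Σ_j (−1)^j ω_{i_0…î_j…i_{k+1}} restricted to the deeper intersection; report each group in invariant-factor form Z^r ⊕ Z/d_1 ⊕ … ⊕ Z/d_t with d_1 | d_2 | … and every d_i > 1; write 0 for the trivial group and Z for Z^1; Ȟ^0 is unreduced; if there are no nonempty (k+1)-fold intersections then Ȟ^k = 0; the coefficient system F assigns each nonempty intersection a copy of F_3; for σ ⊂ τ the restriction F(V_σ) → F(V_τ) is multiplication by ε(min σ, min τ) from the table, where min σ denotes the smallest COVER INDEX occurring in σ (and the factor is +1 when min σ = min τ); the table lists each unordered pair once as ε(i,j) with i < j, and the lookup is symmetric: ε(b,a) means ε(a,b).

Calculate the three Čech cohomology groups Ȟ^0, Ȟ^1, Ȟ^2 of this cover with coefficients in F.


nerve of the cover:
  V12={h,l,n} V14={f,p} V23={g,i} V34={c,q}
C dims 4,4; δ0: rk_F3 4
Ȟ^0 = (4 − 4) − 0 = 0, so Ȟ^0 ≅ 0
Ȟ^1 = (4 − 0) − 4 = 0, so Ȟ^1 ≅ 0
Ȟ^2 = (0 − 0) − 0 = 0, so Ȟ^2 ≅ 0

Ȟ^0 ≅ 0, Ȟ^1 ≅ 0 and Ȟ^2 ≅ 0


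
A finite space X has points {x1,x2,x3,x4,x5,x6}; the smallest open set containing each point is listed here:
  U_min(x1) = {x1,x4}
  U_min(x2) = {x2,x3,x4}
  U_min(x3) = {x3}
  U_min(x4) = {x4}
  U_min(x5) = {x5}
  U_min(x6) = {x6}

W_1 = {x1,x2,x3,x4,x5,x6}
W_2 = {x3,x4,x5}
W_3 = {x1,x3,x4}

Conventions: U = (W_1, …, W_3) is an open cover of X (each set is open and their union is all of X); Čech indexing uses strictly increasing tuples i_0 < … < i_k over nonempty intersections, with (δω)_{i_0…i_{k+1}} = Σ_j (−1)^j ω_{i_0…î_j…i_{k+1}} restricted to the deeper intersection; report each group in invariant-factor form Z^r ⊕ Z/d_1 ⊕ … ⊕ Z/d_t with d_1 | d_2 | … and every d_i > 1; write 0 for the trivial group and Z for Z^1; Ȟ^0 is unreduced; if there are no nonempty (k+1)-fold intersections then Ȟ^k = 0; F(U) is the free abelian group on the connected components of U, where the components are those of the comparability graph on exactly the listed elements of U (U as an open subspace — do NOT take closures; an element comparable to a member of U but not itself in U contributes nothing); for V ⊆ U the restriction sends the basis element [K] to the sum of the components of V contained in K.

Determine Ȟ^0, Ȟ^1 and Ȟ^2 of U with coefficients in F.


nerve of the cover:
  W12={x3,x4,x5} W13={x1,x3,x4} W23={x3,x4}
  W123={x3,x4}
components per intersection:
  W1: {x1,x2,x3,x4} {x5} {x6}
  W2: {x3} {x4} {x5}
  W3: {x1,x4} {x3}
  W12: {x3} {x4} {x5}
  W13: {x1,x4} {x3}
  W23: {x3} {x4}
  W123: {x3} {x4}
C dims 8,7,2; δ0: rk 5, SNF 1^5; δ1: rk 2, SNF 1^2
Ȟ^0 = (8 − 5) − 0 = 3, so Ȟ^0 ≅ Z^3
Ȟ^1 = (7 − 2) − 5 = 0, so Ȟ^1 ≅ 0
Ȟ^2 = (2 − 0) − 2 = 0, so Ȟ^2 ≅ 0

Ȟ^0(U;F) ≅ Z^3, Ȟ^1(U;F) ≅ 0 and Ȟ^2(U;F) ≅ 0


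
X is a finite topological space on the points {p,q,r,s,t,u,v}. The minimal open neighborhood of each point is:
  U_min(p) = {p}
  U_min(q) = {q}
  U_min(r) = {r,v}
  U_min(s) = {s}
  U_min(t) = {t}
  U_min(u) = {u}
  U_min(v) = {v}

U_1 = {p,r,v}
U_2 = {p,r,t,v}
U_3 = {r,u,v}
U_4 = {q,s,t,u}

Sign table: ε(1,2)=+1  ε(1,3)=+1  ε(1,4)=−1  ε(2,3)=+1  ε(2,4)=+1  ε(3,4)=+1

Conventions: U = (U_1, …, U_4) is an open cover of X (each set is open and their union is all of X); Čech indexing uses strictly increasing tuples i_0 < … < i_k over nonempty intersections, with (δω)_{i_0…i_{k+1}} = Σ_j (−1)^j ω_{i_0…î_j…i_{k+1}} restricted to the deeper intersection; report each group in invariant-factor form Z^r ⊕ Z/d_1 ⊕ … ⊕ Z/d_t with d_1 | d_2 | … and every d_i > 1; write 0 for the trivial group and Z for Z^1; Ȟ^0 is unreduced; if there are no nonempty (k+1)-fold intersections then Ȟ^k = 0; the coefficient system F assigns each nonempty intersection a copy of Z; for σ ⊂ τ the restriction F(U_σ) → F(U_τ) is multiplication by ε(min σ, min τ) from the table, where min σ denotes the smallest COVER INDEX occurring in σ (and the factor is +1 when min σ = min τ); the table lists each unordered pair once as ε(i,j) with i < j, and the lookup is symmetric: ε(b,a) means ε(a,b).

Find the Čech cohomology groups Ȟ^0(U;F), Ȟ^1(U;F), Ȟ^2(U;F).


Ȟ^0 = Z, Ȟ^1 = Z and Ȟ^2 = 0

nonempty overlaps:
  U12={p,r,v} U13={r,v} U23={r,v} U24={t} U34={u}
  U123={r,v}
C dims 4,5,1; δ0: rk 3, SNF 1^3; δ1: rk 1, SNF 1^1
degree 0: 4−3−0 = 1 → Ȟ^0 ≅ Z
degree 1: 5−1−3 = 1 → Ȟ^1 ≅ Z
degree 2: 1−0−1 = 0 → Ȟ^2 ≅ 0


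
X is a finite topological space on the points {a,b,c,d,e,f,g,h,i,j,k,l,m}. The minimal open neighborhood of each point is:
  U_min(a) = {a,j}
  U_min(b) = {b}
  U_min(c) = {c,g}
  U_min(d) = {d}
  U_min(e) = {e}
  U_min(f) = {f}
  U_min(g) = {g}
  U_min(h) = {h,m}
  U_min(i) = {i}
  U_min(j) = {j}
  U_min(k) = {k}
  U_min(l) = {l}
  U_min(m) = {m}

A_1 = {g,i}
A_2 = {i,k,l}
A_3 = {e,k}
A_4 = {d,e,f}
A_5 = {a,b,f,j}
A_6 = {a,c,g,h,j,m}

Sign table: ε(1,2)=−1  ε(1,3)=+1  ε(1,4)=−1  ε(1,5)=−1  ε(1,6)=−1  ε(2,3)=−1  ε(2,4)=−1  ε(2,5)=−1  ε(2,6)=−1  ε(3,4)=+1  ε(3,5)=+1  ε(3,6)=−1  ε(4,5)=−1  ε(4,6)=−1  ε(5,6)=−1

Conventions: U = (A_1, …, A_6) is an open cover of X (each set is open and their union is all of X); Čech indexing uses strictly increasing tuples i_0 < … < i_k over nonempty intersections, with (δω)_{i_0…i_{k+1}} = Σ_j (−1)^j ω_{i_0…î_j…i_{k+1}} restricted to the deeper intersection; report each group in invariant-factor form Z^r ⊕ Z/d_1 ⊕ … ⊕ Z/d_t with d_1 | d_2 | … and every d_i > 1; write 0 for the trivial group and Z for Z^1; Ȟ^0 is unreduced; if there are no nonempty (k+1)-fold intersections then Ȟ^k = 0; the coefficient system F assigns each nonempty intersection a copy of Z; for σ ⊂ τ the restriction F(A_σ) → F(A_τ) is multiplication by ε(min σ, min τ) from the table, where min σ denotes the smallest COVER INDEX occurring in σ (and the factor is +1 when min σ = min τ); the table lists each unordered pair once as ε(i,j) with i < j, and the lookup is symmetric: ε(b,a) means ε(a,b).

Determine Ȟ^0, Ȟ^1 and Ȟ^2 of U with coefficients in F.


cover nerve:
  A12={i} A16={g} A23={k} A34={e} A45={f} A56={a,j}
C dims 6,6; δ0: rk 6, SNF 1^5·2
Ȟ^0: (6−6)−0=0 ⇒ 0
Ȟ^1: (6−0)−6=0 plus torsion [2] ⇒ Z/2
Ȟ^2: (0−0)−0=0 ⇒ 0

Ȟ^0 ≅ 0; Ȟ^1 ≅ Z/2; Ȟ^2 ≅ 0


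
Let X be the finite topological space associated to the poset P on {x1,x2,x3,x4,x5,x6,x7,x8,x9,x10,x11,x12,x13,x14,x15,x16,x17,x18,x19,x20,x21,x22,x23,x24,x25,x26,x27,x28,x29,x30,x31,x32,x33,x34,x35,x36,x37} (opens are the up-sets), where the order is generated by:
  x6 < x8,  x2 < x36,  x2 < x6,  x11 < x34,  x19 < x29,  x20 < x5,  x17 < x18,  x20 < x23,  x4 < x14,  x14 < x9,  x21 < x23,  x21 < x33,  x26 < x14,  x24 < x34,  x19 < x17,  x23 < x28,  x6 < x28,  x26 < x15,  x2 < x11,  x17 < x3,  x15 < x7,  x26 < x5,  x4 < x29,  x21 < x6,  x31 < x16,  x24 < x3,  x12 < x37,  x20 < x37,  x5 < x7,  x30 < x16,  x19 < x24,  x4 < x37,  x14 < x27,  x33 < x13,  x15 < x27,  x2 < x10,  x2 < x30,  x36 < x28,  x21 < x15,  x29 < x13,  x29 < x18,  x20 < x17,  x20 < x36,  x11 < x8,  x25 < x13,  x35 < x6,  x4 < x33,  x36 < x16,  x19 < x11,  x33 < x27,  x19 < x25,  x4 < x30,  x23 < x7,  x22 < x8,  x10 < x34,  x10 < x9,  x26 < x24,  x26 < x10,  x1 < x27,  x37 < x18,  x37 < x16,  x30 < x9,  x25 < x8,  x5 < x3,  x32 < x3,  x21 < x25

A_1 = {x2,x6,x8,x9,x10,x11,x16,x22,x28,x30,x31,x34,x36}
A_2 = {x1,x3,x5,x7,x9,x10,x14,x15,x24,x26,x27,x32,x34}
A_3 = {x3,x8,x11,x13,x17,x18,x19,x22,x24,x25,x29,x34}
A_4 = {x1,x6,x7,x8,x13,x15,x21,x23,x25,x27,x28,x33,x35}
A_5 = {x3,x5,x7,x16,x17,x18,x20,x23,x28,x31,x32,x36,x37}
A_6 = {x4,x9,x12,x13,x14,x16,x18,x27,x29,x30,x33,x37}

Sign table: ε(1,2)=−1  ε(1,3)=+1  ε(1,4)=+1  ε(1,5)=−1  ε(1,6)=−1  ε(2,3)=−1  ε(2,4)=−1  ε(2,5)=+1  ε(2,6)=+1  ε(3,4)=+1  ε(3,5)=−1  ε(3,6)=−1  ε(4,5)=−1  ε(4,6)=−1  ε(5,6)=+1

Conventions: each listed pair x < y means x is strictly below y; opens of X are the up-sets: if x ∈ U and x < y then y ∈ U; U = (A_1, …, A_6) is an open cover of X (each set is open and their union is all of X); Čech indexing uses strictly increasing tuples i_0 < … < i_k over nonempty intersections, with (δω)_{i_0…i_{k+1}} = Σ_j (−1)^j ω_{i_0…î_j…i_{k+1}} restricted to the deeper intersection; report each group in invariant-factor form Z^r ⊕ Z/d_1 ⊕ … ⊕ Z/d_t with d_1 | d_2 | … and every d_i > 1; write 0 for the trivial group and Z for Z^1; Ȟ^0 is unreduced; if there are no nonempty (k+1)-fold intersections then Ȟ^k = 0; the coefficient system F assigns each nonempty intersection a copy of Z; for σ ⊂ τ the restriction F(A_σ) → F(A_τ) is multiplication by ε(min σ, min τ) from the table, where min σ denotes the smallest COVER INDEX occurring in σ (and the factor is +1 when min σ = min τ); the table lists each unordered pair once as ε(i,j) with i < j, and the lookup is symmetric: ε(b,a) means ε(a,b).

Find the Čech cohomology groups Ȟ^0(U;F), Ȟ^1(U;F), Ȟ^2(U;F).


Ȟ^0 ≅ Z, Ȟ^1 ≅ 0 and Ȟ^2 ≅ Z/2

intersection data:
  A12={x9,x10,x34} A13={x8,x11,x22,x34} A14={x6,x8,x28} A15={x16,x28,x31,x36} A16={x9,x16,x30} A23={x3,x24,x34} A24={x1,x7,x15,x27} A25={x3,x5,x7,x32} A26={x9,x14,x27} A34={x8,x13,x25} A35={x3,x17,x18} A36={x13,x18,x29} A45={x7,x23,x28} A46={x13,x27,x33} A56={x16,x18,x37}
  A123={x34} A126={x9} A134={x8} A145={x28} A156={x16} A235={x3} A245={x7} A246={x27} A346={x13} A356={x18}
C dims 6,15,10; δ0: rk 5, SNF 1^5; δ1: rk 10, SNF 1^9·2
Ȟ^0 = (6 − 5) − 0 = 1, so Ȟ^0 ≅ Z
Ȟ^1 = (15 − 10) − 5 = 0, so Ȟ^1 ≅ 0
Ȟ^2 = (10 − 0) − 10 = 0 plus torsion [2], so Ȟ^2 ≅ Z/2


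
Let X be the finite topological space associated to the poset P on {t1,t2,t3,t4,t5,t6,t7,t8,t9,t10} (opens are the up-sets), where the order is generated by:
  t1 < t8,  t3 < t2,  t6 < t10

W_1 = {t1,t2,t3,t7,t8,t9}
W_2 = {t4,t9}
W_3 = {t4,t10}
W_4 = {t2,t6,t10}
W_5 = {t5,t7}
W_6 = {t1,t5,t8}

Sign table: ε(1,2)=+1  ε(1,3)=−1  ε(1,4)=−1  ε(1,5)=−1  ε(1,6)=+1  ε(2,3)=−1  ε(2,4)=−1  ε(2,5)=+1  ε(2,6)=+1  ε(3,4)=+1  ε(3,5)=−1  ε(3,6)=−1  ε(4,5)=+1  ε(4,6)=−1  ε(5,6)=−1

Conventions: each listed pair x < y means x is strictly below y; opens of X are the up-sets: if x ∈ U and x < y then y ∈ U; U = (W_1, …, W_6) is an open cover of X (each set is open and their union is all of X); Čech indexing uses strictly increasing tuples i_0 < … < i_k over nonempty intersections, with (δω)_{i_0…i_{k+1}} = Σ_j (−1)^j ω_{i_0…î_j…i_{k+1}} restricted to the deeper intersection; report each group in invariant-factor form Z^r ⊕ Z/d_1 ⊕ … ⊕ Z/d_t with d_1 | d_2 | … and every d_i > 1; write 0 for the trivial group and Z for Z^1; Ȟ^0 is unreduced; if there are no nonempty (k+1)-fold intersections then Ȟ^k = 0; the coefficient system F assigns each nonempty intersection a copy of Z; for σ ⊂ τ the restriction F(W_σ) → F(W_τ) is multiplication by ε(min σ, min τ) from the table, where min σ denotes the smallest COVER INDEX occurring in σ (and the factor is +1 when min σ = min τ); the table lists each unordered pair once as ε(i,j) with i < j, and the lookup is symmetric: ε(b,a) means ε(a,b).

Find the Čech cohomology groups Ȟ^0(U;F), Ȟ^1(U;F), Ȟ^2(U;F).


Ȟ^0(U;F) ≅ Z, Ȟ^1(U;F) ≅ Z^2, Ȟ^2(U;F) ≅ 0

nonempty intersections:
  W12={t9} W14={t2} W15={t7} W16={t1,t8} W23={t4} W34={t10} W56={t5}
C dims 6,7; δ0: rk 5, SNF 1^5
Ȟ^0: (6−5)−0=1 ⇒ Z
Ȟ^1: (7−0)−5=2 ⇒ Z^2
Ȟ^2: (0−0)−0=0 ⇒ 0


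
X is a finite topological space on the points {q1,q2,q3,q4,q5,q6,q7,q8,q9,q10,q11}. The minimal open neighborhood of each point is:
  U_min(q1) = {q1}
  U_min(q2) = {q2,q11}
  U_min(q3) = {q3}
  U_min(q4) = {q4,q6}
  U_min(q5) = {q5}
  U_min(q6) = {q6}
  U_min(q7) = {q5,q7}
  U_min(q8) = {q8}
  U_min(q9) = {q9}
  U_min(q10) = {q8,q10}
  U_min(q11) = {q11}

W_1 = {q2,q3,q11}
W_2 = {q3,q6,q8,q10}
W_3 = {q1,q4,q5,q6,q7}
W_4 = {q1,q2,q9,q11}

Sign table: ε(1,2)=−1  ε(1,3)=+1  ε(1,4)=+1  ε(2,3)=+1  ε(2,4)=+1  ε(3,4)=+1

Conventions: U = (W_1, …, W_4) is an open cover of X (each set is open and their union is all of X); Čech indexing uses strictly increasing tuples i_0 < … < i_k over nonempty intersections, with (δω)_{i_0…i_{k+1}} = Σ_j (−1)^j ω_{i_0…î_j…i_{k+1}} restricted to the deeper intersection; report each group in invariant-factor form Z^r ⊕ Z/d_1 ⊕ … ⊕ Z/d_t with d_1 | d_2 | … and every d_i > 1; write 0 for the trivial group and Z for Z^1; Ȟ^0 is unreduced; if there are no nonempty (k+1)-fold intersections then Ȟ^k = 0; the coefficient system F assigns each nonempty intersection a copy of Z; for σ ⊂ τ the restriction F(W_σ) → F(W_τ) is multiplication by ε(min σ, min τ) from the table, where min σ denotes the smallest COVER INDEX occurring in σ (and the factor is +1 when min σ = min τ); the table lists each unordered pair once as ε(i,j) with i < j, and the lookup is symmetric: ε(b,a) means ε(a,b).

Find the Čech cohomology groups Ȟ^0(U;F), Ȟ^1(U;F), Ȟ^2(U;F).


nonempty intersections:
  W12={q3} W14={q2,q11} W23={q6} W34={q1}
C dims 4,4; δ0: rk 4, SNF 1^3·2
Ȟ^0: (4−4)−0=0 ⇒ 0
Ȟ^1: (4−0)−4=0 plus torsion [2] ⇒ Z/2
Ȟ^2: (0−0)−0=0 ⇒ 0

Ȟ^0(U;F) ≅ 0,  Ȟ^1(U;F) ≅ Z/2,  Ȟ^2(U;F) ≅ 0


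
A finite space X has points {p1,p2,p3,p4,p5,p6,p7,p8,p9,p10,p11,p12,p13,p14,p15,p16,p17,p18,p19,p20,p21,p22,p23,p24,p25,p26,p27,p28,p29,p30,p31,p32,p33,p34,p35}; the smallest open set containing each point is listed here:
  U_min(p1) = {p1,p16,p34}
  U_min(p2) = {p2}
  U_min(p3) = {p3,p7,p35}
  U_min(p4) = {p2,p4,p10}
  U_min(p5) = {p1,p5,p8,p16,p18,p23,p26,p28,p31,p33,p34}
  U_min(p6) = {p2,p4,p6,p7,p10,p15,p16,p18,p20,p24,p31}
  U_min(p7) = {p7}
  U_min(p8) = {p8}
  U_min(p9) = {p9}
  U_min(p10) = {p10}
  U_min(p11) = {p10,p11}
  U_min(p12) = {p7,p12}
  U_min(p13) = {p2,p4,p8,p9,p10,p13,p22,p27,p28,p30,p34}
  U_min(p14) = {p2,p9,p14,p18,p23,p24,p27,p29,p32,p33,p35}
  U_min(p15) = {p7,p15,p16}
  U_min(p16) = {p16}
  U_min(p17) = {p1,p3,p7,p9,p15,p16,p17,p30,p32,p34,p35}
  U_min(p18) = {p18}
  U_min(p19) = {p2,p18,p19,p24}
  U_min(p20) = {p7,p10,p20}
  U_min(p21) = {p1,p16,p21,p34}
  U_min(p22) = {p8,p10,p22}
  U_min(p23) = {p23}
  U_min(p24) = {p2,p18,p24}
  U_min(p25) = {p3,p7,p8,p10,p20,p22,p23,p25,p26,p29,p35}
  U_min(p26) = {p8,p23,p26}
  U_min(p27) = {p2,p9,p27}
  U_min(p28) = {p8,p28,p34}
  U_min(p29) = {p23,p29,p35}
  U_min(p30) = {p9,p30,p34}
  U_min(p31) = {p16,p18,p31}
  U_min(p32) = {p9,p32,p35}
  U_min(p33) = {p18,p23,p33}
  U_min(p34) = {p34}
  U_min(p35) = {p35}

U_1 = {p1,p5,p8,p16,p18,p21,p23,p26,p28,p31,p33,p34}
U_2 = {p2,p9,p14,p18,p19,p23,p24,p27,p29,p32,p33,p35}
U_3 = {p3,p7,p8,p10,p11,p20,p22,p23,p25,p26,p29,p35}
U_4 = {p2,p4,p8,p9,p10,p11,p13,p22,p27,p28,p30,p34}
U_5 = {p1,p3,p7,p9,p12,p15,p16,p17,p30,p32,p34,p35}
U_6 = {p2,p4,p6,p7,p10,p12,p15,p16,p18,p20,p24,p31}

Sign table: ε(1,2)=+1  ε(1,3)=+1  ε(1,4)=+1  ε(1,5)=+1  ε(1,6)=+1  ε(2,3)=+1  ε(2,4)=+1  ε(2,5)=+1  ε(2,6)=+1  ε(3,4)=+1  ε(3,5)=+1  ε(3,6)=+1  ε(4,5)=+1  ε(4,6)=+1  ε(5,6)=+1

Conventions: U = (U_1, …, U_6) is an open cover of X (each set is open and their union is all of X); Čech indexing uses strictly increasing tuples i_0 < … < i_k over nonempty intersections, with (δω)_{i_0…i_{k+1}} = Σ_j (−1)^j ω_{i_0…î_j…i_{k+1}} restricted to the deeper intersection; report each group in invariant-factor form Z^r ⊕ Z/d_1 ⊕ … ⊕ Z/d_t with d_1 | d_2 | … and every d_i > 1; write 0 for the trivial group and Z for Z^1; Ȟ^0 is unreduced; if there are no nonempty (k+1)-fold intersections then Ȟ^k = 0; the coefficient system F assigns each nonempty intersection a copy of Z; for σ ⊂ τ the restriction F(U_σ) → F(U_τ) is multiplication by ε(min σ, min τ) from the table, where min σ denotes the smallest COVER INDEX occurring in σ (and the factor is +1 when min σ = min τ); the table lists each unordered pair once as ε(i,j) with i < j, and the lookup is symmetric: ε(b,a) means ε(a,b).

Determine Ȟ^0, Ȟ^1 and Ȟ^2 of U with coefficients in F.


Ȟ^0(U;F) ≅ Z; Ȟ^1(U;F) ≅ 0; Ȟ^2(U;F) ≅ Z/2

nerve simplices:
  U12={p18,p23,p33} U13={p8,p23,p26} U14={p8,p28,p34} U15={p1,p16,p34} U16={p16,p18,p31} U23={p23,p29,p35} U24={p2,p9,p27} U25={p9,p32,p35} U26={p2,p18,p24} U34={p8,p10,p11,p22} U35={p3,p7,p35} U36={p7,p10,p20} U45={p9,p30,p34} U46={p2,p4,p10} U56={p7,p12,p15,p16}
  U123={p23} U126={p18} U134={p8} U145={p34} U156={p16} U235={p35} U245={p9} U246={p2} U346={p10} U356={p7}
C dims 6,15,10; δ0: rk 5, SNF 1^5; δ1: rk 10, SNF 1^9·2
degree 0: 6−5−0 = 1 → Ȟ^0 ≅ Z
degree 1: 15−10−5 = 0 → Ȟ^1 ≅ 0
degree 2: 10−0−10 = 0 plus torsion [2] → Ȟ^2 ≅ Z/2


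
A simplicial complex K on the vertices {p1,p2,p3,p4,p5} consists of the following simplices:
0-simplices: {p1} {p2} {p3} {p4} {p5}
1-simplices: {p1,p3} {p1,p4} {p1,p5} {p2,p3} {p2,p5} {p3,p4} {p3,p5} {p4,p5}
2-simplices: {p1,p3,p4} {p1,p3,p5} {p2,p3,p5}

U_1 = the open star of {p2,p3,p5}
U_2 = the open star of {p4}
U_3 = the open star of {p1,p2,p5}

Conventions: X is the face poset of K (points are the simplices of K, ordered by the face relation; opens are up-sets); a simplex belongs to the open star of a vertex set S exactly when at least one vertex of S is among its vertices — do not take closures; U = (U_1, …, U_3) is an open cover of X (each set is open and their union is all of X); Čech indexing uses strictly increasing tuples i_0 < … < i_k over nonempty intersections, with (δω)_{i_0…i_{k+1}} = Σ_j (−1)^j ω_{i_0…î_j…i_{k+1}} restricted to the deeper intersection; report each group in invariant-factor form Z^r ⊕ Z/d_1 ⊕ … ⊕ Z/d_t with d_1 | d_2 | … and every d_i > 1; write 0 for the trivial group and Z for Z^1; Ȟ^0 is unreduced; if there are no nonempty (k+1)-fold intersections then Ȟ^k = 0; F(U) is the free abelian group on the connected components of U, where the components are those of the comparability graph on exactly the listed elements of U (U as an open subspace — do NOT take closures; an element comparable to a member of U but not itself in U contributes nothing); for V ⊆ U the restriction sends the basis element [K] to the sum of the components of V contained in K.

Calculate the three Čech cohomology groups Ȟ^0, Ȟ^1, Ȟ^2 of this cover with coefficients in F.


nonempty overlaps:
  U1={{p2},{p3},{p5},{p1,p3},{p1,p5},{p2,p3},{p2,p5},{p3,p4},{p3,p5},{p4,p5},{p1,p3,p4},{p1,p3,p5},{p2,p3,p5}} U2={{p4},{p1,p4},{p3,p4},{p4,p5},{p1,p3,p4}} U3={{p1},{p2},{p5},{p1,p3},{p1,p4},{p1,p5},{p2,p3},{p2,p5},{p3,p5},{p4,p5},{p1,p3,p4},{p1,p3,p5},{p2,p3,p5}}
  U12={{p3,p4},{p4,p5},{p1,p3,p4}} U13={{p2},{p5},{p1,p3},{p1,p5},{p2,p3},{p2,p5},{p3,p5},{p4,p5},{p1,p3,p4},{p1,p3,p5},{p2,p3,p5}} U23={{p1,p4},{p4,p5},{p1,p3,p4}}
  U123={{p4,p5},{p1,p3,p4}}
components per intersection:
  U1: {{p2},{p3},{p5},{p1,p3},{p1,p5},{p2,p3},{p2,p5},{p3,p4},{p3,p5},{p4,p5},{p1,p3,p4},{p1,p3,p5},{p2,p3,p5}}
  U2: {{p4},{p1,p4},{p3,p4},{p4,p5},{p1,p3,p4}}
  U3: {{p1},{p2},{p5},{p1,p3},{p1,p4},{p1,p5},{p2,p3},{p2,p5},{p3,p5},{p4,p5},{p1,p3,p4},{p1,p3,p5},{p2,p3,p5}}
  U12: {{p3,p4},{p1,p3,p4}} {{p4,p5}}
  U13: {{p2},{p5},{p1,p3},{p1,p5},{p2,p3},{p2,p5},{p3,p5},{p4,p5},{p1,p3,p4},{p1,p3,p5},{p2,p3,p5}}
  U23: {{p1,p4},{p1,p3,p4}} {{p4,p5}}
  U123: {{p4,p5}} {{p1,p3,p4}}
C dims 3,5,2; δ0: rk 2, SNF 1^2; δ1: rk 2, SNF 1^2
degree 0: 3−2−0 = 1 → Ȟ^0 ≅ Z
degree 1: 5−2−2 = 1 → Ȟ^1 ≅ Z
degree 2: 2−0−2 = 0 → Ȟ^2 ≅ 0

Ȟ^0 = Z, Ȟ^1 = Z, Ȟ^2 = 0


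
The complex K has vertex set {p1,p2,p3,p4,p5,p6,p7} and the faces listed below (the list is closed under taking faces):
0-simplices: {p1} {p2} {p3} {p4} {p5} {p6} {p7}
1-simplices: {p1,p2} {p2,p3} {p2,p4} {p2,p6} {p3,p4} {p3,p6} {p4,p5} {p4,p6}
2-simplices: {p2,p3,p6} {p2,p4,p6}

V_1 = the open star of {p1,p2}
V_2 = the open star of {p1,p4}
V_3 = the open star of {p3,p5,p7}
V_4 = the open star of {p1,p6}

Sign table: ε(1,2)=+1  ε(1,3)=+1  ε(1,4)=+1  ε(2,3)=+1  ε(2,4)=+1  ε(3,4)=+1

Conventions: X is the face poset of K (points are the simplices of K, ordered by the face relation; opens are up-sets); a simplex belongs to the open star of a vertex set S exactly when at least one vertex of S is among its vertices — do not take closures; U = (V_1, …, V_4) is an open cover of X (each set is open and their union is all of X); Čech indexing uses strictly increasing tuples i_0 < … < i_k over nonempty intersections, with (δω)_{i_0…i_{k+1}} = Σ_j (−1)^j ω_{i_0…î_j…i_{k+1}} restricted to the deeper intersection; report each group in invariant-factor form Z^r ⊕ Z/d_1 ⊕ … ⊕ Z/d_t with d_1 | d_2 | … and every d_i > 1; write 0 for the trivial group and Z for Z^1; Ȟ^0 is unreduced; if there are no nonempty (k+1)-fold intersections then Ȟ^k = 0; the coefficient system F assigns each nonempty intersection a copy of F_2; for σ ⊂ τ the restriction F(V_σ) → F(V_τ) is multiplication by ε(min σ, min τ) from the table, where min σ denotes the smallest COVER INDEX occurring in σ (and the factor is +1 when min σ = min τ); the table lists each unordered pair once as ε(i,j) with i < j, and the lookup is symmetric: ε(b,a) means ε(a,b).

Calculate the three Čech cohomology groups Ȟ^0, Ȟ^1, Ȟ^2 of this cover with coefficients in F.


Ȟ^0 ≅ Z/2, Ȟ^1 ≅ Z/2 and Ȟ^2 ≅ 0

intersection data:
  V1={{p1},{p2},{p1,p2},{p2,p3},{p2,p4},{p2,p6},{p2,p3,p6},{p2,p4,p6}} V2={{p1},{p4},{p1,p2},{p2,p4},{p3,p4},{p4,p5},{p4,p6},{p2,p4,p6}} V3={{p3},{p5},{p7},{p2,p3},{p3,p4},{p3,p6},{p4,p5},{p2,p3,p6}} V4={{p1},{p6},{p1,p2},{p2,p6},{p3,p6},{p4,p6},{p2,p3,p6},{p2,p4,p6}}
  V12={{p1},{p1,p2},{p2,p4},{p2,p4,p6}} V13={{p2,p3},{p2,p3,p6}} V14={{p1},{p1,p2},{p2,p6},{p2,p3,p6},{p2,p4,p6}} V23={{p3,p4},{p4,p5}} V24={{p1},{p1,p2},{p4,p6},{p2,p4,p6}} V34={{p3,p6},{p2,p3,p6}}
  V124={{p1},{p1,p2},{p2,p4,p6}} V134={{p2,p3,p6}}
C dims 4,6,2; δ0: rk_F2 3; δ1: rk_F2 2
Ȟ^0 = (4 − 3) − 0 = 1, so Ȟ^0 ≅ Z/2
Ȟ^1 = (6 − 2) − 3 = 1, so Ȟ^1 ≅ Z/2
Ȟ^2 = (2 − 0) − 2 = 0, so Ȟ^2 ≅ 0


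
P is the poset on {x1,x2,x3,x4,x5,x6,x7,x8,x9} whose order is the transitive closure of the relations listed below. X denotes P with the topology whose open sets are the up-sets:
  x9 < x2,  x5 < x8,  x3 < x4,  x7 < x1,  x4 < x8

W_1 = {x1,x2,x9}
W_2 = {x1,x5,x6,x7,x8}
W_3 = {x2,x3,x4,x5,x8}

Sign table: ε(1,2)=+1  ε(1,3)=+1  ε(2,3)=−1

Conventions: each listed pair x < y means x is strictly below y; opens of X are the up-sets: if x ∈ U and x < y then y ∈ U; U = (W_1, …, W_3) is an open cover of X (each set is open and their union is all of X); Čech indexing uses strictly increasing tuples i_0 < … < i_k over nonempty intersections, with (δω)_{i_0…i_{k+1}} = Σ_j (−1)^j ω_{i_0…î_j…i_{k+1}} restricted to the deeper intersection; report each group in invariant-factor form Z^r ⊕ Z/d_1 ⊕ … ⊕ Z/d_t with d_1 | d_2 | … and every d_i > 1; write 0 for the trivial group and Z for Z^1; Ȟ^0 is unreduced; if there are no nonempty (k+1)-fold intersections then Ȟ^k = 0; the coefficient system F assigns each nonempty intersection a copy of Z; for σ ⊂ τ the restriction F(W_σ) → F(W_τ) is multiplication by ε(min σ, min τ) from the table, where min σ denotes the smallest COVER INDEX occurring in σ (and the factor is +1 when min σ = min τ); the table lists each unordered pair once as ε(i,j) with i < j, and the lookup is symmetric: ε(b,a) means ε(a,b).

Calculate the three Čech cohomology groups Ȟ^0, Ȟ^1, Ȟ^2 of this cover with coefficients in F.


intersection data:
  W12={x1} W13={x2} W23={x5,x8}
C dims 3,3; δ0: rk 3, SNF 1^2·2
Ȟ^0 = (3 − 3) − 0 = 0, so Ȟ^0 ≅ 0
Ȟ^1 = (3 − 0) − 3 = 0 plus torsion [2], so Ȟ^1 ≅ Z/2
Ȟ^2 = (0 − 0) − 0 = 0, so Ȟ^2 ≅ 0

Ȟ^0 ≅ 0, Ȟ^1 ≅ Z/2, Ȟ^2 ≅ 0


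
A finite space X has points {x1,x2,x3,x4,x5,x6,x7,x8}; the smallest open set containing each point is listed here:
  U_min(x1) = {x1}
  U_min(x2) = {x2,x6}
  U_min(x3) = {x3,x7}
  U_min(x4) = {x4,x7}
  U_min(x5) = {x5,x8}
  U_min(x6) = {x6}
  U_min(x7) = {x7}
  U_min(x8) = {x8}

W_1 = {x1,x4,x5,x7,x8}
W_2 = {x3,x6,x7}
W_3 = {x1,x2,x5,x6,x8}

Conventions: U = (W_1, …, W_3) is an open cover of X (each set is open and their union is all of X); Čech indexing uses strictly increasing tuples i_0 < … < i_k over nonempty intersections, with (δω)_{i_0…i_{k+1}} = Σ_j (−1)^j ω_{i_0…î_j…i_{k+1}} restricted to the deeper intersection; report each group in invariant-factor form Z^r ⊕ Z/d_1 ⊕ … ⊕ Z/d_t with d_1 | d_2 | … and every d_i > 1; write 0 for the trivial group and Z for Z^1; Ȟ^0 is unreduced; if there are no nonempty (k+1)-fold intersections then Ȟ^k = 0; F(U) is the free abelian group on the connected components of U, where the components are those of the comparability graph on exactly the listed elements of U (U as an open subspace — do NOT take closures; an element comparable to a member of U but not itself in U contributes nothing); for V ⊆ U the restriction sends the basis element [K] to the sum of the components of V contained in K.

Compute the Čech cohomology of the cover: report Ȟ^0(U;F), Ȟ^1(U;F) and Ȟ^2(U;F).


nerve simplices:
  W12={x7} W13={x1,x5,x8} W23={x6}
components per intersection:
  W1: {x1} {x4,x7} {x5,x8}
  W2: {x3,x7} {x6}
  W3: {x1} {x2,x6} {x5,x8}
  W12: {x7}
  W13: {x1} {x5,x8}
  W23: {x6}
C dims 8,4; δ0: rk 4, SNF 1^4
degree 0: 8−4−0 = 4 → Ȟ^0 ≅ Z^4
degree 1: 4−0−4 = 0 → Ȟ^1 ≅ 0
degree 2: 0−0−0 = 0 → Ȟ^2 ≅ 0

Ȟ^0 = Z^4,  Ȟ^1 = 0,  Ȟ^2 = 0


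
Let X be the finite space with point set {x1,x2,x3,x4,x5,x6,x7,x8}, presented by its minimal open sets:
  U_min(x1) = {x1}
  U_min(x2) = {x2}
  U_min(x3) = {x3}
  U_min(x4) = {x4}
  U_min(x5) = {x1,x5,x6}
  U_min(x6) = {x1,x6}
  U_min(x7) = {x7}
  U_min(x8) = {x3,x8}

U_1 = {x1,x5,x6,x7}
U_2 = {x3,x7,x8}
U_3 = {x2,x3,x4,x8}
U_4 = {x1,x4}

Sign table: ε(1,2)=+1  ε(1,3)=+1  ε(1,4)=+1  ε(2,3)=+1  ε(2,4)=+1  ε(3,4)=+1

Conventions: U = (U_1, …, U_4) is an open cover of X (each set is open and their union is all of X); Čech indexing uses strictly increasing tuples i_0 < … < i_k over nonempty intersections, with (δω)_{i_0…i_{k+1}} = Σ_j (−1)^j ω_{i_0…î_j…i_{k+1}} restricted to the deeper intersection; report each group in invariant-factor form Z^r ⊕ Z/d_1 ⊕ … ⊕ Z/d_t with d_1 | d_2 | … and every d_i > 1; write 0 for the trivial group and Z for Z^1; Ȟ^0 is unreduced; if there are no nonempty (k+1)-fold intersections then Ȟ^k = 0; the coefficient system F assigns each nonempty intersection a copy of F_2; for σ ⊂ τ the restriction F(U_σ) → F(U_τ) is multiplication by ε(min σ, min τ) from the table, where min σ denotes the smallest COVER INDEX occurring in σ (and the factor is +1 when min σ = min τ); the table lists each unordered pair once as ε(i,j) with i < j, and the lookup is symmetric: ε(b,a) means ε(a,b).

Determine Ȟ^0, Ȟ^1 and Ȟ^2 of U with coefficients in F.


intersection data:
  U12={x7} U14={x1} U23={x3,x8} U34={x4}
C dims 4,4; δ0: rk_F2 3
Ȟ^0 = (4 − 3) − 0 = 1, so Ȟ^0 ≅ Z/2
Ȟ^1 = (4 − 0) − 3 = 1, so Ȟ^1 ≅ Z/2
Ȟ^2 = (0 − 0) − 0 = 0, so Ȟ^2 ≅ 0

Ȟ^0 ≅ Z/2, Ȟ^1 ≅ Z/2 and Ȟ^2 ≅ 0
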